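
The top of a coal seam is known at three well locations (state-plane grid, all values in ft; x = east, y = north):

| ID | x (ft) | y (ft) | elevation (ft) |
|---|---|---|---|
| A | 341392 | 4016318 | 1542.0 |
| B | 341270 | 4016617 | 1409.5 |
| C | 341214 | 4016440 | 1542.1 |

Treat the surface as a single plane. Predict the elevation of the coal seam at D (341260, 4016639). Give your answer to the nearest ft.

Two edge vectors: A→B = (-122, 299, -132.5), A→C = (-178, 122, 0.1).
Normal n = (A→B) × (A→C) = (16194.9, 23597.2, 38338).
So ∂z/∂x = −n_x/n_z = −0.42242423 and ∂z/∂y = −n_y/n_z = −0.61550420.
Intercept c from A: 1542 + 144212.25 + 2472060.60 = 2617814.85.
At (341260, 4016639): z = −144156.5 − 2472258.2 + 2617814.85 = 1400.2 ft.

1400 ft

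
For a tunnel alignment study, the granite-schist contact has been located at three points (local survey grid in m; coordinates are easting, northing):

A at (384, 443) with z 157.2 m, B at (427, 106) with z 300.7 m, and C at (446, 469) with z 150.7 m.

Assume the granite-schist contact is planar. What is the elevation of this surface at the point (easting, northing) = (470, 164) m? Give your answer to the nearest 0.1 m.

279.5 m

Two edge vectors: A→B = (43, -337, 143.5), A→C = (62, 26, -6.5).
Normal n = (A→B) × (A→C) = (-1540.5, 9176.5, 22012).
So ∂z/∂easting = −n_x/n_z = 0.06998 and ∂z/∂northing = −n_y/n_z = −0.41689.
Intercept c from A: 157.2 − 26.87 + 184.68 = 315.01.
At (470, 164): z = 32.9 − 68.4 + 315.01 = 279.5 m.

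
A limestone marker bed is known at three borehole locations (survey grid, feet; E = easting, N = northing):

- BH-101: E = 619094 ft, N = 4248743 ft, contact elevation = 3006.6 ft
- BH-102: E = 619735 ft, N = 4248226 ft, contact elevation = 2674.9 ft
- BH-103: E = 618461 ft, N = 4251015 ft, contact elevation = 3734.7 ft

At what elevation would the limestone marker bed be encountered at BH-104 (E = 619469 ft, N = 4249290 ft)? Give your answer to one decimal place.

3005.7 ft

Two edge vectors: BH-101→BH-102 = (641, -517, -331.7), BH-101→BH-103 = (-633, 2272, 728.1).
Normal n = (BH-101→BH-102) × (BH-101→BH-103) = (377194.7, -256746, 1129091).
So ∂z/∂E = −n_x/n_z = −0.334069353 and ∂z/∂N = −n_y/n_z = 0.227391769.
Intercept c from BH-101: 3006.6 + 206820.33 − 966129.19 = −756302.26.
At (619469, 4249290): z = −206945.6 + 966253.6 − 756302.26 = 3005.7 ft.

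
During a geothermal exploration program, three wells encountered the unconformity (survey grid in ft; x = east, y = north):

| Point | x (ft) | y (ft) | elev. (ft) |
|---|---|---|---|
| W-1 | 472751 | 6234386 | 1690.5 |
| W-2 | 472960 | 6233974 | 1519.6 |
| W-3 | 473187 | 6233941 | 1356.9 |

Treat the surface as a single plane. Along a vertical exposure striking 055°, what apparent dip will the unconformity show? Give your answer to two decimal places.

Let the plane be z = a·x + b·y + c.
W-2−W-1: 209a − 412b = −170.9;  W-3−W-1: 436a − 445b = −333.6.
Solving gives a = −0.70870, b = 0.05529.
Unit vector along 055° is (sin 55°, cos 55°) = (0.8192, 0.5736).
Slope in that direction = a·(0.8192) + b·(0.5736) = −0.54882.
Apparent dip = arctan|0.54882| = 28.76° (true dip is 35.4°, so apparent ≤ true as expected).

28.76°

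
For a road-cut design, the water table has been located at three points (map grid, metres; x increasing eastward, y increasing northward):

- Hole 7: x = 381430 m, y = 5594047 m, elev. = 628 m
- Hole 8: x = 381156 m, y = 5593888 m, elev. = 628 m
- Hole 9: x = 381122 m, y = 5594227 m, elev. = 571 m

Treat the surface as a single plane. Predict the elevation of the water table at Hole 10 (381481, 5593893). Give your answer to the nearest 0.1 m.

657.2 m

Let the plane be z = a·x + b·y + c.
Hole 8−Hole 7: −274a − 159b = 0;  Hole 9−Hole 7: −308a + 180b = −57.
Solving gives a = 0.092204859, b = −0.158893908.
Then c = 628 − a·381430 − b·5594047 = 854318.29.
At (381481, 5593893): z = 35174.4 − 888835.5 + 854318.29 = 657.2 m.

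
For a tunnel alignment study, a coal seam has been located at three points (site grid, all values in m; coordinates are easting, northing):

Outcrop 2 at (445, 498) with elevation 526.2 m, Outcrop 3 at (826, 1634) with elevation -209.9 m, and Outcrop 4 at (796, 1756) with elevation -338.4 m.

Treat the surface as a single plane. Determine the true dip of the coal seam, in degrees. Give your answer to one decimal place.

Let the plane be z = a·easting + b·northing + c.
Outcrop 3−Outcrop 2: 381a + 1136b = −736.1;  Outcrop 4−Outcrop 2: 351a + 1258b = −864.6.
Solving gives a = 0.69725, b = −0.88182.
Gradient magnitude |∇z| = √(a² + b²) = √(0.48616 + 0.77761) = 1.12418.
True dip = arctan(1.12418) = 48.3°, dipping toward NW (azimuth ≈ 322°).

48.3°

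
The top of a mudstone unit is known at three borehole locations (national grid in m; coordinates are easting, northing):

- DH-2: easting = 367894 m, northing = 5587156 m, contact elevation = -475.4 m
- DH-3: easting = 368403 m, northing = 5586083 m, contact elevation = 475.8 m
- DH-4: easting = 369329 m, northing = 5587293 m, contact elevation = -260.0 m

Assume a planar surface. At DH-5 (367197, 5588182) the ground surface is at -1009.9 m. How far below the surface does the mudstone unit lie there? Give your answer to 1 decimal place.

422.3 m

Let the plane be z = a·easting + b·northing + c.
DH-3−DH-2: 509a − 1073b = 951.2;  DH-4−DH-2: 1435a + 137b = 215.4.
Solving gives a = 0.224567440, b = −0.779958223.
Then c = -475.4 − a·367894 − b·5587156 = 4274655.85.
At (367197, 5588182): z_contact = 82460.49 − 4358548.50 + 4274655.85 = -1432.16 m.
Depth below ground = -1009.9 − (-1432.16) = 422.3 m.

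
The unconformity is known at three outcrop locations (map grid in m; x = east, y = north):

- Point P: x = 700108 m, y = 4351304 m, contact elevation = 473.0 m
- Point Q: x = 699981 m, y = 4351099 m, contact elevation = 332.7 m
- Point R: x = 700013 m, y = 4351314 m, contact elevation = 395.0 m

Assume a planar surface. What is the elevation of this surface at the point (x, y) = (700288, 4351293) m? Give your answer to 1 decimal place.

Two edge vectors: Point P→Point Q = (-127, -205, -140.3), Point P→Point R = (-95, 10, -78).
Normal n = (Point P→Point Q) × (Point P→Point R) = (17393, 3422.5, -20745).
So ∂z/∂x = −n_x/n_z = 0.838418896 and ∂z/∂y = −n_y/n_z = 0.164979513.
Intercept c from Point P: 473 − 586983.78 − 717876.02 = −1304386.79.
At (700288, 4351293): z = 587134.7 + 717874.2 − 1304386.79 = 622.1 m.

622.1 m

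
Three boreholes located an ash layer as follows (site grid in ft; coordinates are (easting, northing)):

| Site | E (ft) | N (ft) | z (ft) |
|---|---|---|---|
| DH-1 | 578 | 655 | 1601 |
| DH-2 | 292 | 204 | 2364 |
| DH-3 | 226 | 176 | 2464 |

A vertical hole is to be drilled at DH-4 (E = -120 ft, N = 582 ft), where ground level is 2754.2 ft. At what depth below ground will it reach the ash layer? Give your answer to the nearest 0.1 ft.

Two edge vectors: DH-1→DH-2 = (-286, -451, 763), DH-1→DH-3 = (-352, -479, 863).
Normal n = (DH-1→DH-2) × (DH-1→DH-3) = (-23736, -21758, -21758).
So ∂z/∂E = −n_x/n_z = −1.09091 and ∂z/∂N = −n_y/n_z = −1.00000.
Intercept c from DH-1: 1601 + 630.55 + 655.00 = 2886.55.
At (-120, 582): z_contact = 130.91 − 582.00 + 2886.55 = 2435.45 ft.
Depth below ground = 2754.2 − 2435.45 = 318.7 ft.

318.7 ft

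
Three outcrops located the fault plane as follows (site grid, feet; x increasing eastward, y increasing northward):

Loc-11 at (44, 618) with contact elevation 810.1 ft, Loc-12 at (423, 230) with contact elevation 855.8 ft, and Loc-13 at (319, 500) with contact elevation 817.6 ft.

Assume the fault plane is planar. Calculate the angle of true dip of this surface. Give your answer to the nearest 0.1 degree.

9.2°

Two edge vectors: Loc-11→Loc-12 = (379, -388, 45.7), Loc-11→Loc-13 = (275, -118, 7.5).
Normal n = (Loc-11→Loc-12) × (Loc-11→Loc-13) = (2482.6, 9725, 61978).
So ∂z/∂x = −n_x/n_z = −0.04006 and ∂z/∂y = −n_y/n_z = −0.15691.
Gradient magnitude |∇z| = √(a² + b²) = √(0.00160 + 0.02462) = 0.16194.
True dip = arctan(0.16194) = 9.2°, dipping toward NNE (azimuth ≈ 014°).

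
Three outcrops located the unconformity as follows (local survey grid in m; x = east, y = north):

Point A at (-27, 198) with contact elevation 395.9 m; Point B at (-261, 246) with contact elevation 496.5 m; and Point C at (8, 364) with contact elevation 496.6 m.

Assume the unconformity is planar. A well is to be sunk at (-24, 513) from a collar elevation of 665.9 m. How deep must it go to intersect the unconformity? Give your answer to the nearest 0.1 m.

60.3 m

Two edge vectors: Point A→Point B = (-234, 48, 100.6), Point A→Point C = (35, 166, 100.7).
Normal n = (Point A→Point B) × (Point A→Point C) = (-11866, 27084.8, -40524).
So ∂z/∂x = −n_x/n_z = −0.29281 and ∂z/∂y = −n_y/n_z = 0.66836.
Intercept c from Point A: 395.9 − 7.91 − 132.34 = 255.66.
At (-24, 513): z_contact = 7.03 + 342.87 + 255.66 = 605.56 m.
Depth below ground = 665.9 − 605.56 = 60.3 m.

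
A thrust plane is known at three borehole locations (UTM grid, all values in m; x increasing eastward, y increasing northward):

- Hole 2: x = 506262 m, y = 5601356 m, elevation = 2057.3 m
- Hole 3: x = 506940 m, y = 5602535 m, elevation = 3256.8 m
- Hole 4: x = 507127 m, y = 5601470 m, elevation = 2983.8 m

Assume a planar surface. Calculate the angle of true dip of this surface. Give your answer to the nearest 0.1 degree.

Two edge vectors: Hole 2→Hole 3 = (678, 1179, 1199.5), Hole 2→Hole 4 = (865, 114, 926.5).
Normal n = (Hole 2→Hole 3) × (Hole 2→Hole 4) = (955600.5, 409400.5, -942543).
So ∂z/∂x = −n_x/n_z = 1.01385 and ∂z/∂y = −n_y/n_z = 0.43436.
Gradient magnitude |∇z| = √(a² + b²) = √(1.02790 + 0.18867) = 1.10298.
True dip = arctan(1.10298) = 47.8°, dipping toward WSW (azimuth ≈ 247°).

47.8°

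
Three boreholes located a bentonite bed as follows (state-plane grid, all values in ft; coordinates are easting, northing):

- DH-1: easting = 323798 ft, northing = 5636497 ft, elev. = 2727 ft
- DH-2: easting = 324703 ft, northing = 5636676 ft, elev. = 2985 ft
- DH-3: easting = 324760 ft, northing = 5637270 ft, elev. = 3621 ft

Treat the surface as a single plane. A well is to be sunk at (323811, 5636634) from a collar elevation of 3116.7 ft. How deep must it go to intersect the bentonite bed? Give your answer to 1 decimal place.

243.0 ft

Two edge vectors: DH-1→DH-2 = (905, 179, 258), DH-1→DH-3 = (962, 773, 894).
Normal n = (DH-1→DH-2) × (DH-1→DH-3) = (-39408, -560874, 527367).
So ∂z/∂easting = −n_x/n_z = 0.074725950 and ∂z/∂northing = −n_y/n_z = 1.063536399.
Intercept c from DH-1: 2727 − 24196.11 − 5994619.72 = −6016088.83.
At (323811, 5636634): z_contact = 24197.08 + 5994765.43 − 6016088.83 = 2873.68 ft.
Depth below ground = 3116.7 − 2873.68 = 243.0 ft.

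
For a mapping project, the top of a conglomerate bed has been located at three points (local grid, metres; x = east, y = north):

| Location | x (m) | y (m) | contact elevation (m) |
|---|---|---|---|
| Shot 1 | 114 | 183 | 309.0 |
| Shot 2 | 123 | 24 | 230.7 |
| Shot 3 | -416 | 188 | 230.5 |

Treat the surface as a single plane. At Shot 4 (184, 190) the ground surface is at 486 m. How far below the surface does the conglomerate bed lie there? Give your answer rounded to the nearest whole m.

163 m

Let the plane be z = a·x + b·y + c.
Shot 2−Shot 1: 9a − 159b = −78.3;  Shot 3−Shot 1: −530a + 5b = −78.5.
Solving gives a = 0.15284, b = 0.50110.
Then c = 309 − a·114 − b·183 = 199.87.
At (184, 190): z_contact = 28.1 + 95.2 + 199.87 = 323.2 m.
Depth below ground = 486 − 323.2 = 163 m.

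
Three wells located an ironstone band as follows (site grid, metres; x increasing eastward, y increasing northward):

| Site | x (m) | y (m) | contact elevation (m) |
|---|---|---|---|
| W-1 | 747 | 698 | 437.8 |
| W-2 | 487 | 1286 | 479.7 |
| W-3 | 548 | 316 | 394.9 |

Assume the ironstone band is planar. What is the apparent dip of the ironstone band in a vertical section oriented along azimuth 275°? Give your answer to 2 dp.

1.98°

Two edge vectors: W-1→W-2 = (-260, 588, 41.9), W-1→W-3 = (-199, -382, -42.9).
Normal n = (W-1→W-2) × (W-1→W-3) = (-9219.4, -19492.1, 216332).
So ∂z/∂x = −n_x/n_z = 0.04262 and ∂z/∂y = −n_y/n_z = 0.09010.
Unit vector along 275° is (sin 275°, cos 275°) = (-0.9962, 0.0872).
Slope in that direction = a·(-0.9962) + b·(0.0872) = −0.03460.
Apparent dip = arctan|0.03460| = 1.98° (true dip is 5.7°, so apparent ≤ true as expected).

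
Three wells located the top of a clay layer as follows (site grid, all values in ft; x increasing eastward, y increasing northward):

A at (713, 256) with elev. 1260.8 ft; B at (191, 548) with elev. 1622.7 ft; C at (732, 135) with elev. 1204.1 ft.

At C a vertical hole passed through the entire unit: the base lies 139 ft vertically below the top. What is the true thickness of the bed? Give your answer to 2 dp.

Two edge vectors: A→B = (-522, 292, 361.9), A→C = (19, -121, -56.7).
Normal n = (A→B) × (A→C) = (27233.5, -22721.3, 57614).
So ∂z/∂x = −n_x/n_z = −0.47269 and ∂z/∂y = −n_y/n_z = 0.39437.
|∇z| = √(a²+b²) = 0.61560, so dip δ = arctan(0.61560) = 31.62°.
True thickness = vertical thickness × cos δ = 139 × cos 31.62° = 118.37 ft.

118.37 ft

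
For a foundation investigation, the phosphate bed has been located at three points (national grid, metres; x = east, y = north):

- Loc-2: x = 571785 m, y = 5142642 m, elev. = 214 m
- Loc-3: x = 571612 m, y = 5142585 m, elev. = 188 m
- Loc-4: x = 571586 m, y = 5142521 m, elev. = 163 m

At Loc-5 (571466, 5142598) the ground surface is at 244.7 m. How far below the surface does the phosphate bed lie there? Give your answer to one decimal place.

55.4 m

Let the plane be z = a·x + b·y + c.
Loc-3−Loc-2: −173a − 57b = −26;  Loc-4−Loc-2: −199a − 121b = −51.
Solving gives a = 0.024921794, b = 0.380500521.
Then c = 214 − a·571785 − b·5142642 = −1970813.87.
At (571466, 5142598): z_contact = 14241.96 + 1956761.22 − 1970813.87 = 189.31 m.
Depth below ground = 244.7 − 189.31 = 55.4 m.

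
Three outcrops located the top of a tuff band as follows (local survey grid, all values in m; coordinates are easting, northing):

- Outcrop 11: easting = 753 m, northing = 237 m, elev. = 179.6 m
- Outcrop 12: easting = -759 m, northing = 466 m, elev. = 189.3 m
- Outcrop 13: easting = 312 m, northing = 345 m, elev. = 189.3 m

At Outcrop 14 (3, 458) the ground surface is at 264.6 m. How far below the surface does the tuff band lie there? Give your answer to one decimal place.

62.3 m

Two edge vectors: Outcrop 11→Outcrop 12 = (-1512, 229, 9.7), Outcrop 11→Outcrop 13 = (-441, 108, 9.7).
Normal n = (Outcrop 11→Outcrop 12) × (Outcrop 11→Outcrop 13) = (1173.7, 10388.7, -62307).
So ∂z/∂easting = −n_x/n_z = 0.01884 and ∂z/∂northing = −n_y/n_z = 0.16673.
Intercept c from Outcrop 11: 179.6 − 14.18 − 39.52 = 125.90.
At (3, 458): z_contact = 0.06 + 76.36 + 125.90 = 202.32 m.
Depth below ground = 264.6 − 202.32 = 62.3 m.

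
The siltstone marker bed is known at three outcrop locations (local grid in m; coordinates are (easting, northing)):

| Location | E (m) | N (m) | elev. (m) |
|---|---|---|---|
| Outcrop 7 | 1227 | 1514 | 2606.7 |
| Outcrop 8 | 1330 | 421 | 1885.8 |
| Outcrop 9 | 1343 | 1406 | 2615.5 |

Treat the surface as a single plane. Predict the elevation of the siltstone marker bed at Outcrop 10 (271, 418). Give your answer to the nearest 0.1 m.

Two edge vectors: Outcrop 7→Outcrop 8 = (103, -1093, -720.9), Outcrop 7→Outcrop 9 = (116, -108, 8.8).
Normal n = (Outcrop 7→Outcrop 8) × (Outcrop 7→Outcrop 9) = (-87475.6, -84530.8, 115664).
So ∂z/∂E = −n_x/n_z = 0.756291 and ∂z/∂N = −n_y/n_z = 0.730831.
Intercept c from Outcrop 7: 2606.7 − 927.97 − 1106.48 = 572.25.
At (271, 418): z = 205.0 + 305.5 + 572.25 = 1082.7 m.

1082.7 m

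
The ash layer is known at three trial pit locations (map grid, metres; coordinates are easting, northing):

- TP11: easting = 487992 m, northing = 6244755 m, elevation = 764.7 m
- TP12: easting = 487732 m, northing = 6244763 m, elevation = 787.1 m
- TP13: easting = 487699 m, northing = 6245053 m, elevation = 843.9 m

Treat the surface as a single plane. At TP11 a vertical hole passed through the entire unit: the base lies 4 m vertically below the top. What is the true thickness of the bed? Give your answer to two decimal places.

Let the plane be z = a·easting + b·northing + c.
TP12−TP11: −260a + 8b = 22.4;  TP13−TP11: −293a + 298b = 79.2.
Solving gives a = −0.08041, b = 0.18671.
|∇z| = √(a²+b²) = 0.20329, so dip δ = arctan(0.20329) = 11.49°.
True thickness = vertical thickness × cos δ = 4 × cos 11.49° = 3.92 m.

3.92 m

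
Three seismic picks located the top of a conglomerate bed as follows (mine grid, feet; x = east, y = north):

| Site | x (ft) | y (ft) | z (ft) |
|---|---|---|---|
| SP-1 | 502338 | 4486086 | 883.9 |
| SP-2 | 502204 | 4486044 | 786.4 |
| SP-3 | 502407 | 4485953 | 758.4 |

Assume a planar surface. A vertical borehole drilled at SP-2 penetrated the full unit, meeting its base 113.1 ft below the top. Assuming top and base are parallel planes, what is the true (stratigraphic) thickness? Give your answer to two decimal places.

72.57 ft

Let the plane be z = a·x + b·y + c.
SP-2−SP-1: −134a − 42b = −97.5;  SP-3−SP-1: 69a − 133b = −125.5.
Solving gives a = 0.37145, b = 1.13632.
|∇z| = √(a²+b²) = 1.19549, so dip δ = arctan(1.19549) = 50.09°.
True thickness = vertical thickness × cos δ = 113.1 × cos 50.09° = 72.57 ft.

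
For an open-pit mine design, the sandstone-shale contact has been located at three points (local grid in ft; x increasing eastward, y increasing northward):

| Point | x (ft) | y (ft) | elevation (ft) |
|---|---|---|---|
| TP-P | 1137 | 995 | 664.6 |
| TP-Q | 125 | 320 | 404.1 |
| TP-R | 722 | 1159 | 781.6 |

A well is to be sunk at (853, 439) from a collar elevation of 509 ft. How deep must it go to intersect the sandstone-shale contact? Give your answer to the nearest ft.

104 ft

Let the plane be z = a·x + b·y + c.
TP-Q−TP-P: −1012a − 675b = −260.5;  TP-R−TP-P: −415a + 164b = 117.
Solving gives a = −0.08127, b = 0.50777.
Then c = 664.6 − a·1137 − b·995 = 251.77.
At (853, 439): z_contact = −69.3 + 222.9 + 251.77 = 405.4 ft.
Depth below ground = 509 − 405.4 = 104 ft.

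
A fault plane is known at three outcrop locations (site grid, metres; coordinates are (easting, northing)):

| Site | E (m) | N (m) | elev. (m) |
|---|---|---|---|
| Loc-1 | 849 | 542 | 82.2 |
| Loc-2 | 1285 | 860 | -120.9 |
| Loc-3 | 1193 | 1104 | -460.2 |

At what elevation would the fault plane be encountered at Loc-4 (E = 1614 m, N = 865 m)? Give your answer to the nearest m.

14 m

Two edge vectors: Loc-1→Loc-2 = (436, 318, -203.1), Loc-1→Loc-3 = (344, 562, -542.4).
Normal n = (Loc-1→Loc-2) × (Loc-1→Loc-3) = (-58341, 166620, 135640).
So ∂z/∂E = −n_x/n_z = 0.43012 and ∂z/∂N = −n_y/n_z = −1.22840.
Intercept c from Loc-1: 82.2 − 365.17 + 665.79 = 382.82.
At (1614, 865): z = 694.2 − 1062.6 + 382.82 = 14.5 m.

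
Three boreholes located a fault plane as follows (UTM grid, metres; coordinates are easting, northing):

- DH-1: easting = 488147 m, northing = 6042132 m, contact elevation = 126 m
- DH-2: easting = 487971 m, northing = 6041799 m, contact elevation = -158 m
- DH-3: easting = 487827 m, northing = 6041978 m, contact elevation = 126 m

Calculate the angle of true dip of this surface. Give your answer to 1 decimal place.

51.8°

Two edge vectors: DH-1→DH-2 = (-176, -333, -284), DH-1→DH-3 = (-320, -154, 0).
Normal n = (DH-1→DH-2) × (DH-1→DH-3) = (-43736, 90880, -79456).
So ∂z/∂easting = −n_x/n_z = −0.55044 and ∂z/∂northing = −n_y/n_z = 1.14378.
Gradient magnitude |∇z| = √(a² + b²) = √(0.30299 + 1.30823) = 1.26934.
True dip = arctan(1.26934) = 51.8°, dipping toward SSE (azimuth ≈ 154°).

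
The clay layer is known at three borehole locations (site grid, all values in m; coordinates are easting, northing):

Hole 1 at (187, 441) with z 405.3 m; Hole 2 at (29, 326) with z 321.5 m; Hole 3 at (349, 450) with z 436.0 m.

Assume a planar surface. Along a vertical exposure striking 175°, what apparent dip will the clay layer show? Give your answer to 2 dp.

26.15°

Two edge vectors: Hole 1→Hole 2 = (-158, -115, -83.8), Hole 1→Hole 3 = (162, 9, 30.7).
Normal n = (Hole 1→Hole 2) × (Hole 1→Hole 3) = (-2776.3, -8725, 17208).
So ∂z/∂easting = −n_x/n_z = 0.16134 and ∂z/∂northing = −n_y/n_z = 0.50703.
Unit vector along 175° is (sin 175°, cos 175°) = (0.0872, -0.9962).
Slope in that direction = a·(0.0872) + b·(-0.9962) = −0.49104.
Apparent dip = arctan|0.49104| = 26.15° (true dip is 28.0°, so apparent ≤ true as expected).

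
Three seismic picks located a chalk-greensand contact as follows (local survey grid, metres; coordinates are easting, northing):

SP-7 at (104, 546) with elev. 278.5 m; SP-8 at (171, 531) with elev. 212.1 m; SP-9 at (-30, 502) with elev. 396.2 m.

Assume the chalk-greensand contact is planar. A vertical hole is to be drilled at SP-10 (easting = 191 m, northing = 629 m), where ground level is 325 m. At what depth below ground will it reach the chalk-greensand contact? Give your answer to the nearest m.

112 m

Let the plane be z = a·easting + b·northing + c.
SP-8−SP-7: 67a − 15b = −66.4;  SP-9−SP-7: −134a − 44b = 117.7.
Solving gives a = −0.94536, b = 0.20405.
Then c = 278.5 − a·104 − b·546 = 265.40.
At (191, 629): z_contact = −180.6 + 128.4 + 265.40 = 213.2 m.
Depth below ground = 325 − 213.2 = 112 m.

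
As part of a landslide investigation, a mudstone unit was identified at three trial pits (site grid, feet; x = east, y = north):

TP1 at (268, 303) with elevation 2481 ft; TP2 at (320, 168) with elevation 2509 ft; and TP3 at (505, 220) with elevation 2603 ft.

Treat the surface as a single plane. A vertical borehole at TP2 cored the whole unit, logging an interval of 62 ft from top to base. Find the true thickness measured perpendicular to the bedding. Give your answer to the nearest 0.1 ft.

Let the plane be z = a·x + b·y + c.
TP2−TP1: 52a − 135b = 28;  TP3−TP1: 237a − 83b = 122.
Solving gives a = 0.51107, b = −0.01055.
|∇z| = √(a²+b²) = 0.51118, so dip δ = arctan(0.51118) = 27.08°.
True thickness = vertical thickness × cos δ = 62 × cos 27.08° = 55.2 ft.

55.2 ft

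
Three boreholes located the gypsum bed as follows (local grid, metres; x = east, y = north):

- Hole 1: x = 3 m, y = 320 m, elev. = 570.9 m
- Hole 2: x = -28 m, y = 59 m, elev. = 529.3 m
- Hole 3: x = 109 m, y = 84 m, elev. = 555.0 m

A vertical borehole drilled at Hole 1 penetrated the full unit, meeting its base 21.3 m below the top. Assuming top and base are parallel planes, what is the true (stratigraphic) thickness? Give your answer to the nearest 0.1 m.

20.8 m

Let the plane be z = a·x + b·y + c.
Hole 2−Hole 1: −31a − 261b = −41.6;  Hole 3−Hole 1: 106a − 236b = −15.9.
Solving gives a = 0.16202, b = 0.14014.
|∇z| = √(a²+b²) = 0.21422, so dip δ = arctan(0.21422) = 12.09°.
True thickness = vertical thickness × cos δ = 21.3 × cos 12.09° = 20.8 m.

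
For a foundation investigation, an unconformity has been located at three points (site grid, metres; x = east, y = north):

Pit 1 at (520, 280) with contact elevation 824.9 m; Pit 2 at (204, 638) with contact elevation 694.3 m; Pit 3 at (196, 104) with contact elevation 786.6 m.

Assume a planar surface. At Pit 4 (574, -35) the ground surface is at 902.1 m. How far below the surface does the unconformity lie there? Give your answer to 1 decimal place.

Two edge vectors: Pit 1→Pit 2 = (-316, 358, -130.6), Pit 1→Pit 3 = (-324, -176, -38.3).
Normal n = (Pit 1→Pit 2) × (Pit 1→Pit 3) = (-36697, 30211.6, 171608).
So ∂z/∂x = −n_x/n_z = 0.21384 and ∂z/∂y = −n_y/n_z = −0.17605.
Intercept c from Pit 1: 824.9 − 111.20 + 49.29 = 763.00.
At (574, -35): z_contact = 122.75 + 6.16 + 763.00 = 891.90 m.
Depth below ground = 902.1 − 891.90 = 10.2 m.

10.2 m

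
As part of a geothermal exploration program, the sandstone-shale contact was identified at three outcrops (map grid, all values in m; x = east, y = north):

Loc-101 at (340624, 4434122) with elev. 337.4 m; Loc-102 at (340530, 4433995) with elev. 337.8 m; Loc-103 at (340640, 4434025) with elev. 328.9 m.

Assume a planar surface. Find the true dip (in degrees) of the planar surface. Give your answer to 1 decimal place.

7.0°

Let the plane be z = a·x + b·y + c.
Loc-102−Loc-101: −94a − 127b = 0.4;  Loc-103−Loc-101: 16a − 97b = −8.5.
Solving gives a = −0.10030, b = 0.07109.
Gradient magnitude |∇z| = √(a² + b²) = √(0.01006 + 0.00505) = 0.12293.
True dip = arctan(0.12293) = 7.0°, dipping toward SE (azimuth ≈ 125°).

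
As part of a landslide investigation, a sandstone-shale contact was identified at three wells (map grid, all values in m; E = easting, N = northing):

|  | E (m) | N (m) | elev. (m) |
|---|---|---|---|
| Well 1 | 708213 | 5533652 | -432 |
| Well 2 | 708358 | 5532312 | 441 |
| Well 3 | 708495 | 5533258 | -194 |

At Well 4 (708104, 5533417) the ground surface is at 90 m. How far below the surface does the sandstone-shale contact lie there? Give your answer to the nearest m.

Let the plane be z = a·E + b·N + c.
Well 2−Well 1: 145a − 1340b = 873;  Well 3−Well 1: 282a − 394b = 238.
Solving gives a = −0.07807327, b = −0.65994076.
Then c = -432 − a·708213 − b·5533652 = 3706743.03.
At (708104, 5533417): z_contact = −55284.0 − 3651727.4 + 3706743.03 = -268.4 m.
Depth below ground = 90 − (-268.4) = 358 m.

358 m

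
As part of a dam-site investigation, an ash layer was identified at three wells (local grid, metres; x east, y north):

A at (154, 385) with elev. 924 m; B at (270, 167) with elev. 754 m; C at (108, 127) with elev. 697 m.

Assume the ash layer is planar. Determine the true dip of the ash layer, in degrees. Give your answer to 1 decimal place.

Two edge vectors: A→B = (116, -218, -170), A→C = (-46, -258, -227).
Normal n = (A→B) × (A→C) = (5626, 34152, -39956).
So ∂z/∂x = −n_x/n_z = 0.14080 and ∂z/∂y = −n_y/n_z = 0.85474.
Gradient magnitude |∇z| = √(a² + b²) = √(0.01983 + 0.73058) = 0.86626.
True dip = arctan(0.86626) = 40.9°, dipping toward S (azimuth ≈ 189°).

40.9°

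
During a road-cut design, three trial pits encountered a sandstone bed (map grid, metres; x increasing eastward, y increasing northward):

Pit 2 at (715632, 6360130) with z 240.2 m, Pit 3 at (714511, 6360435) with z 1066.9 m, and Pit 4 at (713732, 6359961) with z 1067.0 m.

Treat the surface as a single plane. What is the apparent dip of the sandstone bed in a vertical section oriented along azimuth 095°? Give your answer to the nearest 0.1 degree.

30.1°

Let the plane be z = a·x + b·y + c.
Pit 3−Pit 2: −1121a + 305b = 826.7;  Pit 4−Pit 2: −1900a − 169b = 826.8.
Solving gives a = −0.50964, b = 0.83736.
Unit vector along 095° is (sin 95°, cos 95°) = (0.9962, -0.0872).
Slope in that direction = a·(0.9962) + b·(-0.0872) = −0.58068.
Apparent dip = arctan|0.58068| = 30.1° (true dip is 44.4°, so apparent ≤ true as expected).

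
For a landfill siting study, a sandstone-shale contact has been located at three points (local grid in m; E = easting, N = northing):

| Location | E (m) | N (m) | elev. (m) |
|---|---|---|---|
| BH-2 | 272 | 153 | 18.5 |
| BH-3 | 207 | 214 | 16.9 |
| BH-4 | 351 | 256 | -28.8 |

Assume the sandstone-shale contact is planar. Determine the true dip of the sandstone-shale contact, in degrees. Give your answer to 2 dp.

Two edge vectors: BH-2→BH-3 = (-65, 61, -1.6), BH-2→BH-4 = (79, 103, -47.3).
Normal n = (BH-2→BH-3) × (BH-2→BH-4) = (-2720.5, -3200.9, -11514).
So ∂z/∂E = −n_x/n_z = −0.23628 and ∂z/∂N = −n_y/n_z = −0.27800.
Gradient magnitude |∇z| = √(a² + b²) = √(0.05583 + 0.07728) = 0.36484.
True dip = arctan(0.36484) = 20.04°, dipping toward NE (azimuth ≈ 040°).

20.04°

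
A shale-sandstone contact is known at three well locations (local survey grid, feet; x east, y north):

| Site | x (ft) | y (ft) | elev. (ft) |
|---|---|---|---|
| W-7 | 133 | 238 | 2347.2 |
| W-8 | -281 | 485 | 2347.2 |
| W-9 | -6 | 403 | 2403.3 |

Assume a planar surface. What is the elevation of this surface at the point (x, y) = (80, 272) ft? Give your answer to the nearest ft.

2349 ft

Two edge vectors: W-7→W-8 = (-414, 247, 0), W-7→W-9 = (-139, 165, 56.1).
Normal n = (W-7→W-8) × (W-7→W-9) = (13856.7, 23225.4, -33977).
So ∂z/∂x = −n_x/n_z = 0.40783 and ∂z/∂y = −n_y/n_z = 0.68356.
Intercept c from W-7: 2347.2 − 54.24 − 162.69 = 2130.27.
At (80, 272): z = 32.6 + 185.9 + 2130.27 = 2348.8 ft.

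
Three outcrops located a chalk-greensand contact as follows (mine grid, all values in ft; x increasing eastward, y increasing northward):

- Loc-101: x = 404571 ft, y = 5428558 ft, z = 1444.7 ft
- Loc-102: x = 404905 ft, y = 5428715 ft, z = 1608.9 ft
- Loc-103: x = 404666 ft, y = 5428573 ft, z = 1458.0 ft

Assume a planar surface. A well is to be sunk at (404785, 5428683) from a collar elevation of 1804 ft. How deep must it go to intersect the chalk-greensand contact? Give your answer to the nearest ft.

Let the plane be z = a·x + b·y + c.
Loc-102−Loc-101: 334a + 157b = 164.2;  Loc-103−Loc-101: 95a + 15b = 13.3.
Solving gives a = −0.03784957, b = 1.12638062.
Then c = 1444.7 − a·404571 − b·5428558 = −6097864.96.
At (404785, 5428683): z_contact = −15320.9 + 6114763.3 − 6097864.96 = 1577.4 ft.
Depth below ground = 1804 − 1577.4 = 227 ft.

227 ft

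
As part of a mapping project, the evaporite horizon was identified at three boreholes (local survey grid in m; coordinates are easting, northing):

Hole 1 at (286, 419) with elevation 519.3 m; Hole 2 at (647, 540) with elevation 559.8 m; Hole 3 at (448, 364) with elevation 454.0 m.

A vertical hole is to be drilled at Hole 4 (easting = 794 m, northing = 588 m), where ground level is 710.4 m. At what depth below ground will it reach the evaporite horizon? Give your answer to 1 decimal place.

Two edge vectors: Hole 1→Hole 2 = (361, 121, 40.5), Hole 1→Hole 3 = (162, -55, -65.3).
Normal n = (Hole 1→Hole 2) × (Hole 1→Hole 3) = (-5673.8, 30134.3, -39457).
So ∂z/∂easting = −n_x/n_z = −0.14380 and ∂z/∂northing = −n_y/n_z = 0.76373.
Intercept c from Hole 1: 519.3 + 41.13 − 320.00 = 240.43.
At (794, 588): z_contact = −114.17 + 449.07 + 240.43 = 575.32 m.
Depth below ground = 710.4 − 575.32 = 135.1 m.

135.1 m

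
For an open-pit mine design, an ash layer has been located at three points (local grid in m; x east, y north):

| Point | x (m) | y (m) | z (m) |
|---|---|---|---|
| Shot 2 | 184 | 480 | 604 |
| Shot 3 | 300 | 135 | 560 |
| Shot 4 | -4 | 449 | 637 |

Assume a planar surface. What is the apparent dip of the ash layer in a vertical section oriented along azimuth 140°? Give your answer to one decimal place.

9.6°

Two edge vectors: Shot 2→Shot 3 = (116, -345, -44), Shot 2→Shot 4 = (-188, -31, 33).
Normal n = (Shot 2→Shot 3) × (Shot 2→Shot 4) = (-12749, 4444, -68456).
So ∂z/∂x = −n_x/n_z = −0.18624 and ∂z/∂y = −n_y/n_z = 0.06492.
Unit vector along 140° is (sin 140°, cos 140°) = (0.6428, -0.7660).
Slope in that direction = a·(0.6428) + b·(-0.7660) = −0.16944.
Apparent dip = arctan|0.16944| = 9.6° (true dip is 11.2°, so apparent ≤ true as expected).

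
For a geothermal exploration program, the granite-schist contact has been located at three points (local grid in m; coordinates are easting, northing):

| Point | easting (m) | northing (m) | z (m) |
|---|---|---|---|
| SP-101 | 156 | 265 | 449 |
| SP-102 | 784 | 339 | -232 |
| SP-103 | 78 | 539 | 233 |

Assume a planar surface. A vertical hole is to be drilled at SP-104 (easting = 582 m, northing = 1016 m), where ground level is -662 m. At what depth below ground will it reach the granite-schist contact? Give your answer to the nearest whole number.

95 m

Two edge vectors: SP-101→SP-102 = (628, 74, -681), SP-101→SP-103 = (-78, 274, -216).
Normal n = (SP-101→SP-102) × (SP-101→SP-103) = (170610, 188766, 177844).
So ∂z/∂easting = −n_x/n_z = −0.95932 and ∂z/∂northing = −n_y/n_z = −1.06141.
Intercept c from SP-101: 449 + 149.65 + 281.27 = 879.93.
At (582, 1016): z_contact = −558.3 − 1078.4 + 879.93 = -756.8 m.
Depth below ground = -662 − (-756.8) = 95 m.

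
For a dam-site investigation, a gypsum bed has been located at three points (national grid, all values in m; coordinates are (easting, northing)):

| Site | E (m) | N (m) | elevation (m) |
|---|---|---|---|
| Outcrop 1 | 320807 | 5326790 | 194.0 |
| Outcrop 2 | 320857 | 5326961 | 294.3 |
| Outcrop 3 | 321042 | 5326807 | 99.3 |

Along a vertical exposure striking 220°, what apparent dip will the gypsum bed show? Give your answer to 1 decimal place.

Two edge vectors: Outcrop 1→Outcrop 2 = (50, 171, 100.3), Outcrop 1→Outcrop 3 = (235, 17, -94.7).
Normal n = (Outcrop 1→Outcrop 2) × (Outcrop 1→Outcrop 3) = (-17898.8, 28305.5, -39335).
So ∂z/∂E = −n_x/n_z = −0.45503 and ∂z/∂N = −n_y/n_z = 0.71960.
Unit vector along 220° is (sin 220°, cos 220°) = (-0.6428, -0.7660).
Slope in that direction = a·(-0.6428) + b·(-0.7660) = −0.25876.
Apparent dip = arctan|0.25876| = 14.5° (true dip is 40.4°, so apparent ≤ true as expected).

14.5°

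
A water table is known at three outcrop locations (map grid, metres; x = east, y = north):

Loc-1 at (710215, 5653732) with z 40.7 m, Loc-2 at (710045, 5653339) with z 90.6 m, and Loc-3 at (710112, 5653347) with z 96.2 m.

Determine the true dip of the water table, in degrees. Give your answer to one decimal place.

Two edge vectors: Loc-1→Loc-2 = (-170, -393, 49.9), Loc-1→Loc-3 = (-103, -385, 55.5).
Normal n = (Loc-1→Loc-2) × (Loc-1→Loc-3) = (-2600, 4295.3, 24971).
So ∂z/∂x = −n_x/n_z = 0.10412 and ∂z/∂y = −n_y/n_z = −0.17201.
Gradient magnitude |∇z| = √(a² + b²) = √(0.01084 + 0.02959) = 0.20107.
True dip = arctan(0.20107) = 11.4°, dipping toward NNW (azimuth ≈ 329°).

11.4°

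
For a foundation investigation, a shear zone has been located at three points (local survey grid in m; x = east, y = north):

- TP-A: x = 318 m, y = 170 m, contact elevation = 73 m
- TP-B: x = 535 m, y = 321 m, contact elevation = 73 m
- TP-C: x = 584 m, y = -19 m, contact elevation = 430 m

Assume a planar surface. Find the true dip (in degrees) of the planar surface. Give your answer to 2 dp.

Two edge vectors: TP-A→TP-B = (217, 151, 0), TP-A→TP-C = (266, -189, 357).
Normal n = (TP-A→TP-B) × (TP-A→TP-C) = (53907, -77469, -81179).
So ∂z/∂x = −n_x/n_z = 0.66405 and ∂z/∂y = −n_y/n_z = −0.95430.
Gradient magnitude |∇z| = √(a² + b²) = √(0.44096 + 0.91069) = 1.16260.
True dip = arctan(1.16260) = 49.30°, dipping toward NW (azimuth ≈ 325°).

49.30°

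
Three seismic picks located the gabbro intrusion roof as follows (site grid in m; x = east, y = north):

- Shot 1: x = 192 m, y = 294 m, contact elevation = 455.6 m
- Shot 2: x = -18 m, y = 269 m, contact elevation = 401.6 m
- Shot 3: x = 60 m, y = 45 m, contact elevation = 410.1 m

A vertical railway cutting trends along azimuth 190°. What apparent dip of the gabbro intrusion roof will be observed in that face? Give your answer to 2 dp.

5.28°

Two edge vectors: Shot 1→Shot 2 = (-210, -25, -54), Shot 1→Shot 3 = (-132, -249, -45.5).
Normal n = (Shot 1→Shot 2) × (Shot 1→Shot 3) = (-12308.5, -2427, 48990).
So ∂z/∂x = −n_x/n_z = 0.25125 and ∂z/∂y = −n_y/n_z = 0.04954.
Unit vector along 190° is (sin 190°, cos 190°) = (-0.1736, -0.9848).
Slope in that direction = a·(-0.1736) + b·(-0.9848) = −0.09242.
Apparent dip = arctan|0.09242| = 5.28° (true dip is 14.4°, so apparent ≤ true as expected).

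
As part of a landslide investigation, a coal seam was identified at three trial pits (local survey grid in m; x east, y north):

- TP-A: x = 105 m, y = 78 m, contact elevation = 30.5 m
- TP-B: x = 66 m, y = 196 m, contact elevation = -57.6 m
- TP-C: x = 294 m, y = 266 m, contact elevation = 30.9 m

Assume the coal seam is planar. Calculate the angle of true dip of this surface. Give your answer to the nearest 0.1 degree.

38.4°

Two edge vectors: TP-A→TP-B = (-39, 118, -88.1), TP-A→TP-C = (189, 188, 0.4).
Normal n = (TP-A→TP-B) × (TP-A→TP-C) = (16610, -16635.3, -29634).
So ∂z/∂x = −n_x/n_z = 0.56050 and ∂z/∂y = −n_y/n_z = −0.56136.
Gradient magnitude |∇z| = √(a² + b²) = √(0.31417 + 0.31512) = 0.79328.
True dip = arctan(0.79328) = 38.4°, dipping toward NW (azimuth ≈ 315°).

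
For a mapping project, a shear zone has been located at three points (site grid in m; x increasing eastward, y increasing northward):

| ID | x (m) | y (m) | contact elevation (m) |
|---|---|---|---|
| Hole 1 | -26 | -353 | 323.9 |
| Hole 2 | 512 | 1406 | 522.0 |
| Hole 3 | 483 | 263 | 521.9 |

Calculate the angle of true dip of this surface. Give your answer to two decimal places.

Two edge vectors: Hole 1→Hole 2 = (538, 1759, 198.1), Hole 1→Hole 3 = (509, 616, 198).
Normal n = (Hole 1→Hole 2) × (Hole 1→Hole 3) = (226252.4, -5691.1, -563923).
So ∂z/∂x = −n_x/n_z = 0.40121 and ∂z/∂y = −n_y/n_z = −0.01009.
Gradient magnitude |∇z| = √(a² + b²) = √(0.16097 + 0.00010) = 0.40134.
True dip = arctan(0.40134) = 21.87°, dipping toward W (azimuth ≈ 271°).

21.87°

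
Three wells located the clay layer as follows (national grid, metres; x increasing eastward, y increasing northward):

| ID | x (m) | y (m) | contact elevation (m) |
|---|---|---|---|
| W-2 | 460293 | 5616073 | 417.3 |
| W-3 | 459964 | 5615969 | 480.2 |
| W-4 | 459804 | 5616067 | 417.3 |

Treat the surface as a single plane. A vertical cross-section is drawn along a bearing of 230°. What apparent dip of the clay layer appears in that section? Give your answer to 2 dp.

21.73°

Let the plane be z = a·x + b·y + c.
W-3−W-2: −329a − 104b = 62.9;  W-4−W-2: −489a − 6b = 0.
Solving gives a = 0.00772, b = −0.62923.
Unit vector along 230° is (sin 230°, cos 230°) = (-0.7660, -0.6428).
Slope in that direction = a·(-0.7660) + b·(-0.6428) = 0.39855.
Apparent dip = arctan|0.39855| = 21.73° (true dip is 32.2°, so apparent ≤ true as expected).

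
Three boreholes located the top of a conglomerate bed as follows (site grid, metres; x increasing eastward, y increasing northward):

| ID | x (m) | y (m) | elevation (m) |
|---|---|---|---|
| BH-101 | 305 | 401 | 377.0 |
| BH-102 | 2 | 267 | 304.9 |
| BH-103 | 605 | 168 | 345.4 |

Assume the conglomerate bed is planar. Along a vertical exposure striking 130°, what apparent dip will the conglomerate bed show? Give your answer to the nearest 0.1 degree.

5.4°

Two edge vectors: BH-101→BH-102 = (-303, -134, -72.1), BH-101→BH-103 = (300, -233, -31.6).
Normal n = (BH-101→BH-102) × (BH-101→BH-103) = (-12564.9, -31204.8, 110799).
So ∂z/∂x = −n_x/n_z = 0.11340 and ∂z/∂y = −n_y/n_z = 0.28163.
Unit vector along 130° is (sin 130°, cos 130°) = (0.7660, -0.6428).
Slope in that direction = a·(0.7660) + b·(-0.6428) = −0.09416.
Apparent dip = arctan|0.09416| = 5.4° (true dip is 16.9°, so apparent ≤ true as expected).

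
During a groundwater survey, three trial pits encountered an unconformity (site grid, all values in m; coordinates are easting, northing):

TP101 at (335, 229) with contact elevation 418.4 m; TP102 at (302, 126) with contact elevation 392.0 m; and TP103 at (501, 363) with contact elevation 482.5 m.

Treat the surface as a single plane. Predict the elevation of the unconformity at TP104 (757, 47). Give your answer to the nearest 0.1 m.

Two edge vectors: TP101→TP102 = (-33, -103, -26.4), TP101→TP103 = (166, 134, 64.1).
Normal n = (TP101→TP102) × (TP101→TP103) = (-3064.7, -2267.1, 12676).
So ∂z/∂easting = −n_x/n_z = 0.24177 and ∂z/∂northing = −n_y/n_z = 0.17885.
Intercept c from TP101: 418.4 − 80.99 − 40.96 = 296.45.
At (757, 47): z = 183.0 + 8.4 + 296.45 = 487.9 m.

487.9 m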